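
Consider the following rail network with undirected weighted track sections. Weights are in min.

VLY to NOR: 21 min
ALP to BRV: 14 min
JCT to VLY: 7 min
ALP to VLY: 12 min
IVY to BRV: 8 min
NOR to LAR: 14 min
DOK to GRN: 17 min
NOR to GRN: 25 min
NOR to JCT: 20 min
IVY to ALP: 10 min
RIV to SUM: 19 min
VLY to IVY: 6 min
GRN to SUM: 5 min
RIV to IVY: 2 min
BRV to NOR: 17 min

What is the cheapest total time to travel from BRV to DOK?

51 min

Compare a few routes:
BRV - IVY - RIV - SUM - GRN - DOK: 8+2+19+5+17 = 51
BRV - NOR - GRN - DOK: 17+25+17 = 59
Cheapest is BRV - IVY - RIV - SUM - GRN - DOK at 51 min.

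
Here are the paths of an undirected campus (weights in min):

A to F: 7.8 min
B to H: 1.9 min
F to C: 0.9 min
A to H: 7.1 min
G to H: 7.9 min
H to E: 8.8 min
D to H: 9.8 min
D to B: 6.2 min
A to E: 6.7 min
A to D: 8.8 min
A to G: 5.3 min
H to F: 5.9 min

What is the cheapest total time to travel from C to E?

Compare a few routes:
C–F–A–H–E: 0.9+7.8+7.1+8.8 = 24.6
C–F–A–E: 0.9+7.8+6.7 = 15.4
C–F–H–A–E: 0.9+5.9+7.1+6.7 = 20.6
C–F–H–E: 0.9+5.9+8.8 = 15.6
Cheapest is C–F–A–E at 15.4 min.

15.4 min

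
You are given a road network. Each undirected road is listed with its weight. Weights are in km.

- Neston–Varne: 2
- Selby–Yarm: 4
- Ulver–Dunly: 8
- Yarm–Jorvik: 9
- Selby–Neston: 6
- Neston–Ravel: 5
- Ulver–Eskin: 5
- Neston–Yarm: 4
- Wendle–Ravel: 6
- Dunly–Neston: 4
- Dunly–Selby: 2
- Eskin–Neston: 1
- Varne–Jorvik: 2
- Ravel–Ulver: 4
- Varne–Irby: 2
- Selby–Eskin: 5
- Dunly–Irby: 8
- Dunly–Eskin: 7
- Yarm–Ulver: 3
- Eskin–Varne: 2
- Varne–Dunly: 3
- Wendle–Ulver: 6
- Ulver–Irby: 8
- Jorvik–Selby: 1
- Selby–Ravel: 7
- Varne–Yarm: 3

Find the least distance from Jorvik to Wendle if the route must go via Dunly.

17 km

Shortest Jorvik→Dunly: Jorvik → Selby → Dunly = 3
Shortest Dunly→Wendle: Dunly → Ulver → Wendle = 14
Total via Dunly: 3 + 14 = 17 km.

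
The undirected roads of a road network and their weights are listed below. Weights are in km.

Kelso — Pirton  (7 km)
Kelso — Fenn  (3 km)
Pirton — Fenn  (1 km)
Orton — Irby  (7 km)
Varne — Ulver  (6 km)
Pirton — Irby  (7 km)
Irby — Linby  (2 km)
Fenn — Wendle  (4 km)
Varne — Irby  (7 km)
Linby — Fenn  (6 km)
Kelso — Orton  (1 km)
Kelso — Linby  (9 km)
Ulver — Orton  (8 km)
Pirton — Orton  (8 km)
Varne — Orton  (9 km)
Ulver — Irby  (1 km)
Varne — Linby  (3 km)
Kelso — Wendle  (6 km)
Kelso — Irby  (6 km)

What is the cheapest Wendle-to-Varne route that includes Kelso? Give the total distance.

16 km

Best Wendle to Kelso: Wendle–Kelso costing 6
Shortest Kelso→Varne: Kelso–Orton–Varne = 10
Total via Kelso: 6 + 10 = 16 km.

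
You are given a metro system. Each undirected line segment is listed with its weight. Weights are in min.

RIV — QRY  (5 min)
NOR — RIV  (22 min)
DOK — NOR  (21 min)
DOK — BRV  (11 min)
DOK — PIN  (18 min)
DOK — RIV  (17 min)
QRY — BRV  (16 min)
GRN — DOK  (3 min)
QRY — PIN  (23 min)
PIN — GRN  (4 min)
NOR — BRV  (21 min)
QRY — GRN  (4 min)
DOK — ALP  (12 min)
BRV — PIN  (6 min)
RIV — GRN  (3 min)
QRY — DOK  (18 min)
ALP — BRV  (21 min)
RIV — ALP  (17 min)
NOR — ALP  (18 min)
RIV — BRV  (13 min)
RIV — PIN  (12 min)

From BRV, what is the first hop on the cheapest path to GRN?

PIN

Candidate routes:
BRV–DOK–GRN: 11+3 = 14
BRV–PIN–GRN: 6+4 = 10
The minimum is 10 min via BRV–PIN–GRN.
So from BRV the first move is to PIN.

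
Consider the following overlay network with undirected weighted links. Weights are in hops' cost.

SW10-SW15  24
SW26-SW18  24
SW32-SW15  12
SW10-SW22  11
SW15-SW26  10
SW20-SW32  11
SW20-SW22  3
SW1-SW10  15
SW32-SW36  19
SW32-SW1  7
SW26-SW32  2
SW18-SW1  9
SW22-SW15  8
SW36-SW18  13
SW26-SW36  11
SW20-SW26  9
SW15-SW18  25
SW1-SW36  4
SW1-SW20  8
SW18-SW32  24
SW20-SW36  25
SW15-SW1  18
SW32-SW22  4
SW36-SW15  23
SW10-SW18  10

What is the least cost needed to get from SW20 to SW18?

Settle nodes by increasing distance from SW20:
SW20: 0
SW22: 3  (via SW20)
SW32: 7  (via SW22)
SW1: 8  (via SW20)
SW26: 9  (via SW20)
SW15: 11  (via SW22)
SW36: 12  (via SW1)
SW10: 14  (via SW22)
SW18: 17  (via SW1)
Shortest route: SW20–SW1–SW18 = 17 hops' cost.

17 hops' cost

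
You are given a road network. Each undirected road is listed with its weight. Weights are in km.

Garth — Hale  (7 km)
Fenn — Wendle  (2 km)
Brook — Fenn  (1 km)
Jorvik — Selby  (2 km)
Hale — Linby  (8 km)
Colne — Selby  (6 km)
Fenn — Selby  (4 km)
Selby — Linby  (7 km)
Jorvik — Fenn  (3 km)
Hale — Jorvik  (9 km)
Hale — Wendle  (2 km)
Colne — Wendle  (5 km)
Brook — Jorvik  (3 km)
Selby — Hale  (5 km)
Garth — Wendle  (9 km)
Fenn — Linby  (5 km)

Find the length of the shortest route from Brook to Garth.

Running Dijkstra from Brook:
Brook: 0
Fenn: 1  (via Brook)
Wendle: 3  (via Fenn)
Jorvik: 3  (via Brook)
Hale: 5  (via Wendle)
Selby: 5  (via Fenn)
Linby: 6  (via Fenn)
Colne: 8  (via Wendle)
Garth: 12  (via Wendle)
Shortest route: Brook → Fenn → Wendle → Garth = 12 km.

12 km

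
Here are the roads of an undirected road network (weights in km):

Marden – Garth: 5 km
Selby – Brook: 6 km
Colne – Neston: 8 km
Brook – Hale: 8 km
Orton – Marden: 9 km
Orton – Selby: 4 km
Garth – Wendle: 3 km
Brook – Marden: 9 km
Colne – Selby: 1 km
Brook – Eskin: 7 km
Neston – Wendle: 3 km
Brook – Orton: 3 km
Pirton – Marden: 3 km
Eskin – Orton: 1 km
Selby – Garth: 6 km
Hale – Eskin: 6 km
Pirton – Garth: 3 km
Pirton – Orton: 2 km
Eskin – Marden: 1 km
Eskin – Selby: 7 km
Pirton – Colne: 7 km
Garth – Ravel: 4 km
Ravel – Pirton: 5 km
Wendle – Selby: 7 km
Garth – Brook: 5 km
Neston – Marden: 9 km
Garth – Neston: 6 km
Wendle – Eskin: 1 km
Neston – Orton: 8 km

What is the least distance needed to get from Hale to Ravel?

Settle nodes by increasing distance from Hale:
Hale: 0
Eskin: 6  (via Hale)
Wendle: 7  (via Eskin)
Marden: 7  (via Eskin)
Orton: 7  (via Eskin)
Brook: 8  (via Hale)
Pirton: 9  (via Orton)
Garth: 10  (via Wendle)
Neston: 10  (via Wendle)
Selby: 11  (via Orton)
Colne: 12  (via Selby)
Ravel: 14  (via Pirton)
Shortest route: Hale → Eskin → Orton → Pirton → Ravel = 14 km.

14 km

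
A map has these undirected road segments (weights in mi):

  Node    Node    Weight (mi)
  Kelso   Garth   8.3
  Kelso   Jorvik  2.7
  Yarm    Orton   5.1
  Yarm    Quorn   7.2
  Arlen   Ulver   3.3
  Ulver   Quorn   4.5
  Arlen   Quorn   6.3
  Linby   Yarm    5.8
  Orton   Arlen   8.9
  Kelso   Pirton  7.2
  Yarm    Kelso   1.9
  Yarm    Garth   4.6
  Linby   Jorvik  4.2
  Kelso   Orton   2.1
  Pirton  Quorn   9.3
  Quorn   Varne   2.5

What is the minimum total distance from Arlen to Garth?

Settle nodes by increasing distance from Arlen:
Arlen: 0
Ulver: 3.3  (via Arlen)
Quorn: 6.3  (via Arlen)
Varne: 8.8  (via Quorn)
Orton: 8.9  (via Arlen)
Kelso: 11  (via Orton)
Yarm: 12.9  (via Kelso)
Jorvik: 13.7  (via Kelso)
Pirton: 15.6  (via Quorn)
Garth: 17.5  (via Yarm)
Shortest route: Arlen–Orton–Kelso–Yarm–Garth = 17.5 mi.

17.5 mi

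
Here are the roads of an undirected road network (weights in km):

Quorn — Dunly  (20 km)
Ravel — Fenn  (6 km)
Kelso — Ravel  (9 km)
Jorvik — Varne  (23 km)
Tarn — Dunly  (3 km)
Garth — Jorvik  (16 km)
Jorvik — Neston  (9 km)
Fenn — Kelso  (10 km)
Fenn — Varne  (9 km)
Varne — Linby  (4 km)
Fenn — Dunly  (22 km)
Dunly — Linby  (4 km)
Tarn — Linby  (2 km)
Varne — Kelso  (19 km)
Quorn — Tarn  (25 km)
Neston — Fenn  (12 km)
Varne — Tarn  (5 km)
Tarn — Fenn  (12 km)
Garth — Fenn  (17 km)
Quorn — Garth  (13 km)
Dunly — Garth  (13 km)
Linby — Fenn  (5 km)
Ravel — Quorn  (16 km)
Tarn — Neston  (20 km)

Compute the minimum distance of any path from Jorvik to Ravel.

Shortest distances from Jorvik:
Jorvik: 0
Neston: 9  (via Jorvik)
Garth: 16  (via Jorvik)
Fenn: 21  (via Neston)
Varne: 23  (via Jorvik)
Linby: 26  (via Fenn)
Ravel: 27  (via Fenn)
Shortest route: Jorvik–Neston–Fenn–Ravel = 27 km.

27 km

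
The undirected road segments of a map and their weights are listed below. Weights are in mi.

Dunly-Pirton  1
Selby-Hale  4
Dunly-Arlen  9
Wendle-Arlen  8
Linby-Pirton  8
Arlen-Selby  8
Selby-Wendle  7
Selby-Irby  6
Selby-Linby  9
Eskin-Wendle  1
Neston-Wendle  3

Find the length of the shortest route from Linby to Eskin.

Enumerating some paths:
Linby - Selby - Wendle - Eskin: 9+7+1 = 17
Linby - Selby - Arlen - Wendle - Eskin: 9+8+8+1 = 26
Cheapest is Linby - Selby - Wendle - Eskin at 17 mi.

17 mi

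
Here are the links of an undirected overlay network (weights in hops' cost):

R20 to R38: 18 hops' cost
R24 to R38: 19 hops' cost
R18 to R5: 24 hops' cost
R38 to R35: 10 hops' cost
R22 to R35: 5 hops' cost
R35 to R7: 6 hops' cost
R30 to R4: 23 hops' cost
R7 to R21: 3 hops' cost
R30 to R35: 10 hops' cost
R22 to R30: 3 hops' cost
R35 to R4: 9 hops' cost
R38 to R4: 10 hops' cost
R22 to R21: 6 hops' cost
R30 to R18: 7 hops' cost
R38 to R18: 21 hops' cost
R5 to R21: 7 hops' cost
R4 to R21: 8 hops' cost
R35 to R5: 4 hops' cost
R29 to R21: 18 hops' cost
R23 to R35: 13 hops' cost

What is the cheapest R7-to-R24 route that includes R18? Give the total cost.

59 hops' cost

Best R7 to R18: R7 → R21 → R22 → R30 → R18 costing 19
Best R18 to R24: R18 → R38 → R24 costing 40
Total via R18: 19 + 40 = 59 hops' cost.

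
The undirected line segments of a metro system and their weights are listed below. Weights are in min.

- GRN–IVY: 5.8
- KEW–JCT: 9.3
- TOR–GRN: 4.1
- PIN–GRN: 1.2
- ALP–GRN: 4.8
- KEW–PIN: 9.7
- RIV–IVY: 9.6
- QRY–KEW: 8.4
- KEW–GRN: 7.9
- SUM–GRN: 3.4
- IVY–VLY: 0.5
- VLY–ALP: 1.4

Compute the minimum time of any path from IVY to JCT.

23 min

Settle nodes by increasing distance from IVY:
IVY: 0
VLY: 0.5  (via IVY)
ALP: 1.9  (via VLY)
GRN: 5.8  (via IVY)
PIN: 7  (via GRN)
SUM: 9.2  (via GRN)
RIV: 9.6  (via IVY)
TOR: 9.9  (via GRN)
KEW: 13.7  (via GRN)
QRY: 22.1  (via KEW)
JCT: 23  (via KEW)
Shortest route: IVY → GRN → KEW → JCT = 23 min.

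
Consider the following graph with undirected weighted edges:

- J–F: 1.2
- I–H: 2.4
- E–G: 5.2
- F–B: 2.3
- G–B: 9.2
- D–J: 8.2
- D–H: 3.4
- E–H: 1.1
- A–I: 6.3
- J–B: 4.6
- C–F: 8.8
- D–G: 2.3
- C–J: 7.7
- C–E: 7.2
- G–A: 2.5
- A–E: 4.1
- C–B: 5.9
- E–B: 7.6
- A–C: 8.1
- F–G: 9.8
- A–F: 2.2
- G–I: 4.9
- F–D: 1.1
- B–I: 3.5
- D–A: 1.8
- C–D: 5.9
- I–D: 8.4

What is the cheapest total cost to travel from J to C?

Settle nodes by increasing distance from J:
J: 0
F: 1.2  (via J)
D: 2.3  (via F)
A: 3.4  (via F)
B: 3.5  (via F)
G: 4.6  (via D)
H: 5.7  (via D)
E: 6.8  (via H)
I: 7  (via B)
C: 7.7  (via J)
Shortest route: J–C = 7.7.

7.7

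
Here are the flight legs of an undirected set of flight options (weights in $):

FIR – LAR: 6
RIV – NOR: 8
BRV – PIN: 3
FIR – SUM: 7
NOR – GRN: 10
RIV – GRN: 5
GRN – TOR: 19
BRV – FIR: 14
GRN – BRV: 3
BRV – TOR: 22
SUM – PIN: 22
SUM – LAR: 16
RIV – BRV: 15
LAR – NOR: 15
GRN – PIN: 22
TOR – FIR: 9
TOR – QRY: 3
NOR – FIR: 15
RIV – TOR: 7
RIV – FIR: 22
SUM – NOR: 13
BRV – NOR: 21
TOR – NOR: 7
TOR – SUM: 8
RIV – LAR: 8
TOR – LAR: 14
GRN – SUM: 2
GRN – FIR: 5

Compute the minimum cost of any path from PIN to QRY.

Candidate routes:
PIN–BRV–GRN–SUM–TOR–QRY: 3+3+2+8+3 = 19
PIN–BRV–GRN–RIV–TOR–QRY: 3+3+5+7+3 = 21
Cheapest is PIN–BRV–GRN–SUM–TOR–QRY at $19.

$19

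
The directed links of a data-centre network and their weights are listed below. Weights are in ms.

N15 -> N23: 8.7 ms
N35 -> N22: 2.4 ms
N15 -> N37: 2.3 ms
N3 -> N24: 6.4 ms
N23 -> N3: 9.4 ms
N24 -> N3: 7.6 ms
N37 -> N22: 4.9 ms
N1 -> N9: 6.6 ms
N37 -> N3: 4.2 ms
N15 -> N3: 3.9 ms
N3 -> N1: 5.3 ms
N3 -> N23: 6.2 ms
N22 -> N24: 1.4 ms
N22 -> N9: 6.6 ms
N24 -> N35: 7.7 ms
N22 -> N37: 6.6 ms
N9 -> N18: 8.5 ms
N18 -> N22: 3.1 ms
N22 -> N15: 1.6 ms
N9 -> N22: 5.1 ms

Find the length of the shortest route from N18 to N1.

Running Dijkstra from N18:
N18: 0
N22: 3.1  (via N18)
N24: 4.5  (via N22)
N15: 4.7  (via N22)
N37: 7  (via N15)
N3: 8.6  (via N15)
N9: 9.7  (via N22)
N35: 12.2  (via N24)
N23: 13.4  (via N15)
N1: 13.9  (via N3)
Shortest route: N18–N22–N15–N3–N1 = 13.9 ms.

13.9 ms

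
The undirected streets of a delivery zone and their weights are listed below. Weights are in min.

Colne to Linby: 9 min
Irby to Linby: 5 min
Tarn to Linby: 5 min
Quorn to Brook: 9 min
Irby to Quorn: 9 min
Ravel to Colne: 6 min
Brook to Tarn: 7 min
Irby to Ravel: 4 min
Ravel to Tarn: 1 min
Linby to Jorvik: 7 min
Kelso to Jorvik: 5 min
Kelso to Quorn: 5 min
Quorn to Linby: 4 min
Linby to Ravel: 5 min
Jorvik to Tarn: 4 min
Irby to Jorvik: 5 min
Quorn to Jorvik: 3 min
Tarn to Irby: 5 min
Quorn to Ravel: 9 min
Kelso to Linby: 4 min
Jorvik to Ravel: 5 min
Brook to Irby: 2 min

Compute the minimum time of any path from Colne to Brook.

Enumerating some paths:
Colne–Linby–Irby–Brook: 9+5+2 = 16
Colne–Ravel–Tarn–Irby–Brook: 6+1+5+2 = 14
Colne–Ravel–Irby–Brook: 6+4+2 = 12
Colne–Ravel–Tarn–Brook: 6+1+7 = 14
The minimum is 12 min via Colne–Ravel–Irby–Brook.

12 min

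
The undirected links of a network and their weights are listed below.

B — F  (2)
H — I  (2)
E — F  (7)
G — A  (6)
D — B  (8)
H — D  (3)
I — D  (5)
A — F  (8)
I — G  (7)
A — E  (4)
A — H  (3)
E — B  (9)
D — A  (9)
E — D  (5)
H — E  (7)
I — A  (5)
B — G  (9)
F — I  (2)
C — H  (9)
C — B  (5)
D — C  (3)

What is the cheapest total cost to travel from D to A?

6

Settle nodes by increasing distance from D:
D: 0
C: 3  (via D)
H: 3  (via D)
E: 5  (via D)
I: 5  (via D)
A: 6  (via H)
Shortest route: D–H–A = 6.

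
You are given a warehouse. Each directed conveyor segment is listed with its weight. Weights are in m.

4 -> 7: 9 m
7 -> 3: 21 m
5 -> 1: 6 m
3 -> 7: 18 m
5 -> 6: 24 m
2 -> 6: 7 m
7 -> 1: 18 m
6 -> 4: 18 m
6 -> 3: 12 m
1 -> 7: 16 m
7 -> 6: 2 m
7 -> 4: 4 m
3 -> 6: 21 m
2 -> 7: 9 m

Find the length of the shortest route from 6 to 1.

45 m

Running Dijkstra from 6:
6: 0
3: 12  (via 6)
4: 18  (via 6)
7: 27  (via 4)
1: 45  (via 7)
Shortest route: 6 → 4 → 7 → 1 = 45 m.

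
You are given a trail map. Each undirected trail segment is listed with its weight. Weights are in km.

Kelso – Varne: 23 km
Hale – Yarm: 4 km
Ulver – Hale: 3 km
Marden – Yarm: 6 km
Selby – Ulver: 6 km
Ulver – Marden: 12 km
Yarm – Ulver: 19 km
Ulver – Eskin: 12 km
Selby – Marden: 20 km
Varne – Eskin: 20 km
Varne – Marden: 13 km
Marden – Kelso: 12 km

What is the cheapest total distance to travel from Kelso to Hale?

Enumerating some paths:
Kelso - Marden - Yarm - Hale: 12+6+4 = 22
Kelso - Marden - Yarm - Ulver - Hale: 12+6+19+3 = 40
Kelso - Marden - Selby - Ulver - Hale: 12+20+6+3 = 41
Kelso - Marden - Ulver - Hale: 12+12+3 = 27
Cheapest is Kelso - Marden - Yarm - Hale at 22 km.

22 km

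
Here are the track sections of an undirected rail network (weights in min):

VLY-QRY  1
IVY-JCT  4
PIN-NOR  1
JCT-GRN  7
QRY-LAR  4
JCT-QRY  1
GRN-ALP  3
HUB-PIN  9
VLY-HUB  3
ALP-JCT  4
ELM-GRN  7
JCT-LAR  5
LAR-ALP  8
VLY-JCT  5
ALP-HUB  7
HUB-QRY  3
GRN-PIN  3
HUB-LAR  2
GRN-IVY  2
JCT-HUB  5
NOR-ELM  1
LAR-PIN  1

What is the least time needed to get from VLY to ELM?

Candidate routes:
VLY → QRY → LAR → PIN → NOR → ELM: 1+4+1+1+1 = 8
VLY → QRY → HUB → LAR → PIN → NOR → ELM: 1+3+2+1+1+1 = 9
VLY → QRY → JCT → LAR → PIN → NOR → ELM: 1+1+5+1+1+1 = 10
Cheapest is VLY → QRY → LAR → PIN → NOR → ELM at 8 min.

8 min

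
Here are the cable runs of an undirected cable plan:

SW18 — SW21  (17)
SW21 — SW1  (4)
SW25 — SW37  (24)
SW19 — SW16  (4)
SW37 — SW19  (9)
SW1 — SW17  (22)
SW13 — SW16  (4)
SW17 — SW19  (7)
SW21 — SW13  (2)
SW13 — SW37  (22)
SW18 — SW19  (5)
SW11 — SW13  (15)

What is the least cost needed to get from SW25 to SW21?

43

Shortest distances from SW25:
SW25: 0
SW37: 24  (via SW25)
SW19: 33  (via SW37)
SW16: 37  (via SW19)
SW18: 38  (via SW19)
SW17: 40  (via SW19)
SW13: 41  (via SW16)
SW21: 43  (via SW13)
Shortest route: SW25–SW37–SW19–SW16–SW13–SW21 = 43.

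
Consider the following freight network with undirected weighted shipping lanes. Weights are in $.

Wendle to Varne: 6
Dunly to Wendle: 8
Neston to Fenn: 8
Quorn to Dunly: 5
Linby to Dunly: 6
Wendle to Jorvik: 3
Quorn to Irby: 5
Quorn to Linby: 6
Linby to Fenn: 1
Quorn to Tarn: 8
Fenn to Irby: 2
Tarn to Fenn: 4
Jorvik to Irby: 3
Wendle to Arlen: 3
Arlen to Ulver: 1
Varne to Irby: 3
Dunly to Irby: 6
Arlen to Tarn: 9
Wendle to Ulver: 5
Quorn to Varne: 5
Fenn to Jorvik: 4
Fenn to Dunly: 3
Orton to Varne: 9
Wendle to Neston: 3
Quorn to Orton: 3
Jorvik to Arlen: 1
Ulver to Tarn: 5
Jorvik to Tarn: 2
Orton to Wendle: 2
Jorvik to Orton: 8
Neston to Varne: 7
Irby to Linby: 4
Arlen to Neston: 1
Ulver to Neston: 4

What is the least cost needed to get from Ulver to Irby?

Settle nodes by increasing distance from Ulver:
Ulver: 0
Arlen: 1  (via Ulver)
Neston: 2  (via Arlen)
Jorvik: 2  (via Arlen)
Wendle: 4  (via Arlen)
Tarn: 4  (via Jorvik)
Irby: 5  (via Jorvik)
Shortest route: Ulver–Arlen–Jorvik–Irby = $5.

$5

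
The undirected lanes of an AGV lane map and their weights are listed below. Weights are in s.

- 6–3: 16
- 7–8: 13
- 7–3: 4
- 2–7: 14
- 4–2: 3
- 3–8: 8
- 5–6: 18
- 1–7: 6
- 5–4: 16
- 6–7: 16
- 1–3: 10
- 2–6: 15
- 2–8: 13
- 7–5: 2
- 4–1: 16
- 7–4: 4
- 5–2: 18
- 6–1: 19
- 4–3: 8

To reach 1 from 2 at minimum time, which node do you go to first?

4

Candidate routes:
2 - 4 - 1: 3+16 = 19
2 - 4 - 7 - 1: 3+4+6 = 13
The minimum is 13 s via 2 - 4 - 7 - 1.
So from 2 the first move is to 4.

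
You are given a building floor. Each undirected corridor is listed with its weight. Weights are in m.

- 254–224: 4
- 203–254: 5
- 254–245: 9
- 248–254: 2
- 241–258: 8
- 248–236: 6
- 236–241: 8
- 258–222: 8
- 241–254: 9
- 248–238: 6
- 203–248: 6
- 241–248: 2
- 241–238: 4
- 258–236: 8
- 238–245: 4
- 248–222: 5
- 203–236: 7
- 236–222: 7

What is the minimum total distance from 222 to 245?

Running Dijkstra from 222:
222: 0
248: 5  (via 222)
254: 7  (via 248)
241: 7  (via 248)
236: 7  (via 222)
258: 8  (via 222)
203: 11  (via 248)
238: 11  (via 248)
224: 11  (via 254)
245: 15  (via 238)
Shortest route: 222 → 248 → 238 → 245 = 15 m.

15 m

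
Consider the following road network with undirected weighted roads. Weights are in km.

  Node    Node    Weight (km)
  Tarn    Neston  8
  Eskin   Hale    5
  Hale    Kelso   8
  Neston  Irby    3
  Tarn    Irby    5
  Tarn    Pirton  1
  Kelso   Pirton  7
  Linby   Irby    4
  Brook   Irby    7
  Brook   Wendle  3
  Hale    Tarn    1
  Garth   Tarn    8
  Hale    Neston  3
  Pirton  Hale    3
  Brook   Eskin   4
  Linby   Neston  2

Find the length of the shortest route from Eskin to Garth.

Shortest distances from Eskin:
Eskin: 0
Brook: 4  (via Eskin)
Hale: 5  (via Eskin)
Tarn: 6  (via Hale)
Pirton: 7  (via Tarn)
Wendle: 7  (via Brook)
Neston: 8  (via Hale)
Linby: 10  (via Neston)
Irby: 11  (via Brook)
Kelso: 13  (via Hale)
Garth: 14  (via Tarn)
Shortest route: Eskin–Hale–Tarn–Garth = 14 km.

14 km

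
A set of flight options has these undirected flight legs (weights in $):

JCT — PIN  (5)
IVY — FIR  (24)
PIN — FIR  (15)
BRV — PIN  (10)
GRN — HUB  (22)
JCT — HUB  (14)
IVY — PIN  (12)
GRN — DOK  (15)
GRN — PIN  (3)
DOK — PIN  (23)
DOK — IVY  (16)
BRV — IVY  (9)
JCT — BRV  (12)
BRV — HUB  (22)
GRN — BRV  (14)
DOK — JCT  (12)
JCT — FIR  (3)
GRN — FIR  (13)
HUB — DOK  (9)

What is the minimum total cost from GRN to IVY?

Settle nodes by increasing distance from GRN:
GRN: 0
PIN: 3  (via GRN)
JCT: 8  (via PIN)
FIR: 11  (via JCT)
BRV: 13  (via PIN)
IVY: 15  (via PIN)
Shortest route: GRN → PIN → IVY = $15.

$15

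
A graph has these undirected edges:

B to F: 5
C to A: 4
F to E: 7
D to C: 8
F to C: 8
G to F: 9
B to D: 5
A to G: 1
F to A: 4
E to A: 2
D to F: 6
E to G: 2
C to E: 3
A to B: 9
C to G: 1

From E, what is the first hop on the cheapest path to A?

Enumerating some paths:
E → G → A: 2+1 = 3
E → A: 2 = 2
The minimum is 2 via E → A.
So from E the first move is to A.

A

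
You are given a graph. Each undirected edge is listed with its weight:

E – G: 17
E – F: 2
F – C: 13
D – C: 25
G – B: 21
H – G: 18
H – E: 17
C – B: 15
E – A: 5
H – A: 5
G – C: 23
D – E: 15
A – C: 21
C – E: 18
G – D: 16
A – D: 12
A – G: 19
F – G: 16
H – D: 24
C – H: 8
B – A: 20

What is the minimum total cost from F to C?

13

Candidate routes:
F - C: 13 = 13
F - E - A - H - C: 2+5+5+8 = 20
Cheapest is F - C at 13.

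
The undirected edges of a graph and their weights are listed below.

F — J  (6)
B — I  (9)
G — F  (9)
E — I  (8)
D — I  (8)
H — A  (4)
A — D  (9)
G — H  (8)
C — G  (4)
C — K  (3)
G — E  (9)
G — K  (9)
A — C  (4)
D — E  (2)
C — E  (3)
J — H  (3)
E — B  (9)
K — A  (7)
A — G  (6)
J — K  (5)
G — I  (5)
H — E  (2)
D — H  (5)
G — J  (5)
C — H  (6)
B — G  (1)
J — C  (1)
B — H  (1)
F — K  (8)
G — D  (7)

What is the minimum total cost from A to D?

8

Shortest distances from A:
A: 0
C: 4  (via A)
H: 4  (via A)
B: 5  (via H)
J: 5  (via C)
E: 6  (via H)
G: 6  (via A)
K: 7  (via A)
D: 8  (via E)
Shortest route: A–H–E–D = 8.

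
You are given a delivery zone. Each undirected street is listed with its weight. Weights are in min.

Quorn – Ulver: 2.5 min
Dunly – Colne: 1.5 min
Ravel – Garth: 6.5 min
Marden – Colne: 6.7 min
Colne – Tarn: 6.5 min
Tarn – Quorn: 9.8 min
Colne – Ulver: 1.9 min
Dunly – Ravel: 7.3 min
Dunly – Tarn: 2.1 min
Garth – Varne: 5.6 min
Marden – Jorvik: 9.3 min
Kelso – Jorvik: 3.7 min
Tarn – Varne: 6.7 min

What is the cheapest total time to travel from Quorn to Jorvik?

Enumerating some paths:
Quorn–Tarn–Dunly–Colne–Marden–Jorvik: 9.8+2.1+1.5+6.7+9.3 = 29.4
Quorn–Ulver–Colne–Marden–Jorvik: 2.5+1.9+6.7+9.3 = 20.4
The minimum is 20.4 min via Quorn–Ulver–Colne–Marden–Jorvik.

20.4 min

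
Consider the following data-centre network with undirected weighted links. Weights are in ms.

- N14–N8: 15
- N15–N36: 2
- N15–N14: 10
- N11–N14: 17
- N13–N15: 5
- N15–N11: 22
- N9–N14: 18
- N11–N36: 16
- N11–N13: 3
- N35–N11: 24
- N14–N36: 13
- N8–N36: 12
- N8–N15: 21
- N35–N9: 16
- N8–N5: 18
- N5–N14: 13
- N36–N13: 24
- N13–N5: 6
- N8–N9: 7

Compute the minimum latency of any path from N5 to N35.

Shortest distances from N5:
N5: 0
N13: 6  (via N5)
N11: 9  (via N13)
N15: 11  (via N13)
N14: 13  (via N5)
N36: 13  (via N15)
N8: 18  (via N5)
N9: 25  (via N8)
N35: 33  (via N11)
Shortest route: N5–N13–N11–N35 = 33 ms.

33 ms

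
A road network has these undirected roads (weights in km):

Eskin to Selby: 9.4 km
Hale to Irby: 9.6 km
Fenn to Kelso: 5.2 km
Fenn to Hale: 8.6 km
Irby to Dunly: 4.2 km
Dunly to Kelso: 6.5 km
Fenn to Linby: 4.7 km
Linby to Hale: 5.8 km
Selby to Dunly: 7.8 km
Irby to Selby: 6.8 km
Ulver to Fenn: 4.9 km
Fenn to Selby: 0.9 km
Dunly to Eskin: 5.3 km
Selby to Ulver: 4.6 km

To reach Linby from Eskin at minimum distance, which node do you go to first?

Candidate routes:
Eskin - Dunly - Selby - Fenn - Linby: 5.3+7.8+0.9+4.7 = 18.7
Eskin - Dunly - Irby - Selby - Fenn - Linby: 5.3+4.2+6.8+0.9+4.7 = 21.9
Eskin - Selby - Fenn - Linby: 9.4+0.9+4.7 = 15
Eskin - Dunly - Kelso - Fenn - Linby: 5.3+6.5+5.2+4.7 = 21.7
Cheapest is Eskin - Selby - Fenn - Linby at 15 km.
So from Eskin the first move is to Selby.

Selby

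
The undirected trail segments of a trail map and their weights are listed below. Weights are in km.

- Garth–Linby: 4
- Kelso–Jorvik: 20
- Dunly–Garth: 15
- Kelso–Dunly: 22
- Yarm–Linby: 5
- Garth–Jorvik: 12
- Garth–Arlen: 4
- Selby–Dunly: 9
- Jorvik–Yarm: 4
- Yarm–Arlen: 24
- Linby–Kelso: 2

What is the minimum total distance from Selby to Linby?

28 km

Compare a few routes:
Selby → Dunly → Kelso → Linby: 9+22+2 = 33
Selby → Dunly → Garth → Linby: 9+15+4 = 28
Cheapest is Selby → Dunly → Garth → Linby at 28 km.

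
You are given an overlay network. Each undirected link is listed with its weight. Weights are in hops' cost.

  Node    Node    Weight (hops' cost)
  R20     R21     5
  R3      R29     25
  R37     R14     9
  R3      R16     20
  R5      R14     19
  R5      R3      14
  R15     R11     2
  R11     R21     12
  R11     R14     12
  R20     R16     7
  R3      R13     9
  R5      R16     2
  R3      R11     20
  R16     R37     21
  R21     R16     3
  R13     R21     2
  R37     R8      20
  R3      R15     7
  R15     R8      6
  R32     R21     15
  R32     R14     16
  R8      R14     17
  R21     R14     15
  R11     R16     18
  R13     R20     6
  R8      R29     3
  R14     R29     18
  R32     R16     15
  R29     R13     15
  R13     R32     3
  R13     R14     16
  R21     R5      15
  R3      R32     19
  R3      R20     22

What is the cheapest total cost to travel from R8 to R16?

Running Dijkstra from R8:
R8: 0
R29: 3  (via R8)
R15: 6  (via R8)
R11: 8  (via R15)
R3: 13  (via R15)
R14: 17  (via R8)
R13: 18  (via R29)
R37: 20  (via R8)
R21: 20  (via R11)
R32: 21  (via R13)
R16: 23  (via R21)
Shortest route: R8–R15–R11–R21–R16 = 23 hops' cost.

23 hops' cost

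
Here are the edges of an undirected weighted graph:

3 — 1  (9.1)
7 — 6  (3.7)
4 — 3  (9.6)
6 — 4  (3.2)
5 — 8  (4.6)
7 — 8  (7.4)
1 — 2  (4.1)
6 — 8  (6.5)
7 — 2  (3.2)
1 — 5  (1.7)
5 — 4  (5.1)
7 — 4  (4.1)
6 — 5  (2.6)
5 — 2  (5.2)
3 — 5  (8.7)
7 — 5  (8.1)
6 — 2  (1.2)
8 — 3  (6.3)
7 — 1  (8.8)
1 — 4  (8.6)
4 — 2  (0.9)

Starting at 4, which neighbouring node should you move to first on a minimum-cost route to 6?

2

Candidate routes:
4 → 6: 3.2 = 3.2
4 → 2 → 6: 0.9+1.2 = 2.1
The minimum is 2.1 via 4 → 2 → 6.
So from 4 the first move is to 2.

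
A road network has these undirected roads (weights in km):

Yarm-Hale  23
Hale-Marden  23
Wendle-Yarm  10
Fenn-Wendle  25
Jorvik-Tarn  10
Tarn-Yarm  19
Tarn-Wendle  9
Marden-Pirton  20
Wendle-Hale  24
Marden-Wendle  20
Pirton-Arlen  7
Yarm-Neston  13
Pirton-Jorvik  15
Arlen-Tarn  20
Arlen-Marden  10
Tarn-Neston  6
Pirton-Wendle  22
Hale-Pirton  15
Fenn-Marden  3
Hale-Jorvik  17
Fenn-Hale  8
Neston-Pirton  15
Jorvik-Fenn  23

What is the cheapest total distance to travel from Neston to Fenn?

35 km

Compare a few routes:
Neston → Tarn → Wendle → Marden → Fenn: 6+9+20+3 = 38
Neston → Pirton → Arlen → Marden → Fenn: 15+7+10+3 = 35
Neston → Pirton → Marden → Fenn: 15+20+3 = 38
Cheapest is Neston → Pirton → Arlen → Marden → Fenn at 35 km.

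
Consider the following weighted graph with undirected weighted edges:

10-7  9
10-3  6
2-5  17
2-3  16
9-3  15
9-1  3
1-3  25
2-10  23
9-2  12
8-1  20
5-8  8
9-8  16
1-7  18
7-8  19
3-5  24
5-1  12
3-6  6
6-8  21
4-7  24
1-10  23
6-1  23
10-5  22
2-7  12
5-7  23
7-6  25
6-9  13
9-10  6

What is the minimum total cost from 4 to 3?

39

Running Dijkstra from 4:
4: 0
7: 24  (via 4)
10: 33  (via 7)
2: 36  (via 7)
3: 39  (via 10)
Shortest route: 4 → 7 → 10 → 3 = 39.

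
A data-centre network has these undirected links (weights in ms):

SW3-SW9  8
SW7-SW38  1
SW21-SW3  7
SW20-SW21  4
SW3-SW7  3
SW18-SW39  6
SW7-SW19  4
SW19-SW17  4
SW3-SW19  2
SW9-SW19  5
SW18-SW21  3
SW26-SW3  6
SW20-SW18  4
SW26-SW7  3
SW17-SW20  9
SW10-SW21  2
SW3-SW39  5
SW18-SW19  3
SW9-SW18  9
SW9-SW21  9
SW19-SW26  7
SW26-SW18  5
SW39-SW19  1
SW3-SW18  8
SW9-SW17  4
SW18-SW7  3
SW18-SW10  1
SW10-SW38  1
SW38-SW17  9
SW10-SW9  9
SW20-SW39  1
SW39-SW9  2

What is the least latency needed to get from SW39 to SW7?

5 ms

Running Dijkstra from SW39:
SW39: 0
SW19: 1  (via SW39)
SW20: 1  (via SW39)
SW9: 2  (via SW39)
SW3: 3  (via SW19)
SW18: 4  (via SW19)
SW17: 5  (via SW19)
SW10: 5  (via SW18)
SW7: 5  (via SW19)
Shortest route: SW39 → SW19 → SW7 = 5 ms.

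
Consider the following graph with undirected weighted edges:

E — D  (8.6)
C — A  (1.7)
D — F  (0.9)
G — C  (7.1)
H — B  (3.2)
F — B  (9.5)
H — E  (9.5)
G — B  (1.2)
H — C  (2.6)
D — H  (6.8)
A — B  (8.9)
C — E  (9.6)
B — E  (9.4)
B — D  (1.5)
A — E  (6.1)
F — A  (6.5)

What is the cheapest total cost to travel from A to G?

Compare a few routes:
A–C–G: 1.7+7.1 = 8.8
A–C–H–B–G: 1.7+2.6+3.2+1.2 = 8.7
Cheapest is A–C–H–B–G at 8.7.

8.7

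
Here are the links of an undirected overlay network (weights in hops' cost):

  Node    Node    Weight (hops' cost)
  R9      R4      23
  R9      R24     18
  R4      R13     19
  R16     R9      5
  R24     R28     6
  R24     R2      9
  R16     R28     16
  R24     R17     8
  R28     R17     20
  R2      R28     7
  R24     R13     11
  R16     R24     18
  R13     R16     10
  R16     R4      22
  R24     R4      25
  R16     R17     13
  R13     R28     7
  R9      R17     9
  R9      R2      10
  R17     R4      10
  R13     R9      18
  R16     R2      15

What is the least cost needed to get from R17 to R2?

Candidate routes:
R17 → R24 → R28 → R2: 8+6+7 = 21
R17 → R24 → R2: 8+9 = 17
R17 → R9 → R2: 9+10 = 19
The minimum is 17 hops' cost via R17 → R24 → R2.

17 hops' cost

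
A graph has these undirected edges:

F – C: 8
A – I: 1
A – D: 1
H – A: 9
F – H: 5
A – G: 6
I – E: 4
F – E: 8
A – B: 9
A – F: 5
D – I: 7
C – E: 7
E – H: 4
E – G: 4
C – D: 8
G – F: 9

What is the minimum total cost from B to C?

Shortest distances from B:
B: 0
A: 9  (via B)
D: 10  (via A)
I: 10  (via A)
E: 14  (via I)
F: 14  (via A)
G: 15  (via A)
C: 18  (via D)
Shortest route: B → A → D → C = 18.

18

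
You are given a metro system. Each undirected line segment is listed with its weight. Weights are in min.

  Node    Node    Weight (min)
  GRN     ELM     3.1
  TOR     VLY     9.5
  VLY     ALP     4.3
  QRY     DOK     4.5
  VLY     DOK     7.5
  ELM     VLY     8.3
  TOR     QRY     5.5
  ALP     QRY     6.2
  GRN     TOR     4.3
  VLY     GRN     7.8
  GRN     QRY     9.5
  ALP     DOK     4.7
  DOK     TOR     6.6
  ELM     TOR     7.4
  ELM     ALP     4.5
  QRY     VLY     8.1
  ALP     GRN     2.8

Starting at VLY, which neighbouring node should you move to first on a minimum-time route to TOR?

Candidate routes:
VLY - TOR: 9.5 = 9.5
VLY - ALP - GRN - TOR: 4.3+2.8+4.3 = 11.4
VLY - GRN - TOR: 7.8+4.3 = 12.1
The minimum is 9.5 min via VLY - TOR.
So from VLY the first move is to TOR.

TOR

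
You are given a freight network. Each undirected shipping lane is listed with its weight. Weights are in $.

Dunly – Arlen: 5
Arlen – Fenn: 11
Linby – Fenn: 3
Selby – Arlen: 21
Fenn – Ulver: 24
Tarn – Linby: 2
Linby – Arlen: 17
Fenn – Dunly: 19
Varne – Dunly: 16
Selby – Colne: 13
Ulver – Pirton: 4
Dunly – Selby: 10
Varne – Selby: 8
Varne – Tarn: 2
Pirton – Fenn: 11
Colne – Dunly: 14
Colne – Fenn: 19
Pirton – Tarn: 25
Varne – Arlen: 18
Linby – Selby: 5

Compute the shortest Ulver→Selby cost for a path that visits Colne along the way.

Shortest Ulver→Colne: Ulver → Pirton → Fenn → Colne = 34
Best Colne to Selby: Colne → Selby costing 13
Total via Colne: 34 + 13 = $47.

$47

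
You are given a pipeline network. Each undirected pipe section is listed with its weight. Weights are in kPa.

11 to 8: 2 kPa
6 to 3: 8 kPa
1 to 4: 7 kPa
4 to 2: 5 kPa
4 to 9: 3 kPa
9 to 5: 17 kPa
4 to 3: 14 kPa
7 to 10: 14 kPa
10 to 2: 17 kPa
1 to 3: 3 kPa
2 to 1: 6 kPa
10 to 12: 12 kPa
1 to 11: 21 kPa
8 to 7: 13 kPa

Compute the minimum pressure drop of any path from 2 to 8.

Shortest distances from 2:
2: 0
4: 5  (via 2)
1: 6  (via 2)
9: 8  (via 4)
3: 9  (via 1)
6: 17  (via 3)
10: 17  (via 2)
5: 25  (via 9)
11: 27  (via 1)
8: 29  (via 11)
Shortest route: 2 → 1 → 11 → 8 = 29 kPa.

29 kPa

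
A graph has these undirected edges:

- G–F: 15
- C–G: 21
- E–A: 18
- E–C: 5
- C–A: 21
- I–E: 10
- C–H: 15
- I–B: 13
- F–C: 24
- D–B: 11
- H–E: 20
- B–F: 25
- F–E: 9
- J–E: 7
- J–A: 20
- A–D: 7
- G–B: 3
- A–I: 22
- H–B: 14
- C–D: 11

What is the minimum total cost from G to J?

31

Enumerating some paths:
G–B–I–E–J: 3+13+10+7 = 33
G–F–E–J: 15+9+7 = 31
Cheapest is G–F–E–J at 31.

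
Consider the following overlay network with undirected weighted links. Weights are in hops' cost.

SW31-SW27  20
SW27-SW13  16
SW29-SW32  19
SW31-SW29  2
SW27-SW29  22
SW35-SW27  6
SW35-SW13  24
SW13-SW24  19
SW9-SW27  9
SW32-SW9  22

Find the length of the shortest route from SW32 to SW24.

Settle nodes by increasing distance from SW32:
SW32: 0
SW29: 19  (via SW32)
SW31: 21  (via SW29)
SW9: 22  (via SW32)
SW27: 31  (via SW9)
SW35: 37  (via SW27)
SW13: 47  (via SW27)
SW24: 66  (via SW13)
Shortest route: SW32 → SW9 → SW27 → SW13 → SW24 = 66 hops' cost.

66 hops' cost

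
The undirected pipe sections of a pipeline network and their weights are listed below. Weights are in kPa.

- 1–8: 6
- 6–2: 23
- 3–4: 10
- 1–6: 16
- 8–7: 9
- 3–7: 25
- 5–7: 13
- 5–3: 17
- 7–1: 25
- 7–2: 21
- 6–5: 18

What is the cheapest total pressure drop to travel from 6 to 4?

45 kPa

Running Dijkstra from 6:
6: 0
1: 16  (via 6)
5: 18  (via 6)
8: 22  (via 1)
2: 23  (via 6)
7: 31  (via 5)
3: 35  (via 5)
4: 45  (via 3)
Shortest route: 6–5–3–4 = 45 kPa.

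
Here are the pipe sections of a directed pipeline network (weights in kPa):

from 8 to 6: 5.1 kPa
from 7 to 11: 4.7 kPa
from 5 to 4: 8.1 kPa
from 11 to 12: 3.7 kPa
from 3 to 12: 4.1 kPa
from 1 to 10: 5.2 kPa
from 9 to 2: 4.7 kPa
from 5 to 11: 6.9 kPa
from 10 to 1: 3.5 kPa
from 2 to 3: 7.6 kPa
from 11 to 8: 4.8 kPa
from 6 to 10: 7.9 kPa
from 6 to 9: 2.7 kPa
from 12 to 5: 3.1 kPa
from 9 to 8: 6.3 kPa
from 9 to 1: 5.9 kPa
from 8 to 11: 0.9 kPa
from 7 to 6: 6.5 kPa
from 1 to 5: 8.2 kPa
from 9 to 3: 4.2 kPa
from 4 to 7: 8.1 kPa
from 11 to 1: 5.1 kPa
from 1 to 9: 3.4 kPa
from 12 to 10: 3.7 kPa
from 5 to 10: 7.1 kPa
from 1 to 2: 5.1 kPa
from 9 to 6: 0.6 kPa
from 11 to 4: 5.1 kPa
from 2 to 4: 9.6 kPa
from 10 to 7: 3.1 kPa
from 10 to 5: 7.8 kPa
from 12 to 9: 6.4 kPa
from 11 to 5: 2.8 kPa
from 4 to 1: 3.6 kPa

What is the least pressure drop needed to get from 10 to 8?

12.6 kPa

Settle nodes by increasing distance from 10:
10: 0
7: 3.1  (via 10)
1: 3.5  (via 10)
9: 6.9  (via 1)
6: 7.5  (via 9)
5: 7.8  (via 10)
11: 7.8  (via 7)
2: 8.6  (via 1)
3: 11.1  (via 9)
12: 11.5  (via 11)
8: 12.6  (via 11)
Shortest route: 10–7–11–8 = 12.6 kPa.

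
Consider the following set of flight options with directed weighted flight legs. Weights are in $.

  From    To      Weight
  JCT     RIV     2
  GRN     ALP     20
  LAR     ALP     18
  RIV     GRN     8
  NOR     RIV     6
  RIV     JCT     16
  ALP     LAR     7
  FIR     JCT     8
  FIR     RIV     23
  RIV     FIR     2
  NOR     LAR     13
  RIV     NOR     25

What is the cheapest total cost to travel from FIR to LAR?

$45

Candidate routes:
FIR - RIV - NOR - LAR: 23+25+13 = 61
FIR - RIV - GRN - ALP - LAR: 23+8+20+7 = 58
FIR - JCT - RIV - NOR - LAR: 8+2+25+13 = 48
FIR - JCT - RIV - GRN - ALP - LAR: 8+2+8+20+7 = 45
Cheapest is FIR - JCT - RIV - GRN - ALP - LAR at $45.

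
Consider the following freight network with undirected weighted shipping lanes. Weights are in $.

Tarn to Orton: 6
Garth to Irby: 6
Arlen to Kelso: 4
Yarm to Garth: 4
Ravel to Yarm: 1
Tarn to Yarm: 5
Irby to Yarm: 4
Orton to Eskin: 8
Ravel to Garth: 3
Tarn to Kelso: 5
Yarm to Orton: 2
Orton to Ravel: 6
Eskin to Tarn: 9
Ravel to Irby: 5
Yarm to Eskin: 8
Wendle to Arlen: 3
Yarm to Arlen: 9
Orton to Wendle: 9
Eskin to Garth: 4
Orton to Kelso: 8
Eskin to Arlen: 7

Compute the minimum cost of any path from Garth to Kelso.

$14

Shortest distances from Garth:
Garth: 0
Ravel: 3  (via Garth)
Eskin: 4  (via Garth)
Yarm: 4  (via Garth)
Orton: 6  (via Yarm)
Irby: 6  (via Garth)
Tarn: 9  (via Yarm)
Arlen: 11  (via Eskin)
Kelso: 14  (via Orton)
Shortest route: Garth–Yarm–Orton–Kelso = $14.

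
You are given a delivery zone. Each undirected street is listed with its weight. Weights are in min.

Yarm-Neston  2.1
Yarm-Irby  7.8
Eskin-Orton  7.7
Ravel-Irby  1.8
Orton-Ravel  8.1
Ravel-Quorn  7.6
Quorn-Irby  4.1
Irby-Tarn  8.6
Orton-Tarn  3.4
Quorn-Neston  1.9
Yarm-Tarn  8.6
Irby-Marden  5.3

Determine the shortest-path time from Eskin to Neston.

Shortest distances from Eskin:
Eskin: 0
Orton: 7.7  (via Eskin)
Tarn: 11.1  (via Orton)
Ravel: 15.8  (via Orton)
Irby: 17.6  (via Ravel)
Yarm: 19.7  (via Tarn)
Quorn: 21.7  (via Irby)
Neston: 21.8  (via Yarm)
Shortest route: Eskin–Orton–Tarn–Yarm–Neston = 21.8 min.

21.8 min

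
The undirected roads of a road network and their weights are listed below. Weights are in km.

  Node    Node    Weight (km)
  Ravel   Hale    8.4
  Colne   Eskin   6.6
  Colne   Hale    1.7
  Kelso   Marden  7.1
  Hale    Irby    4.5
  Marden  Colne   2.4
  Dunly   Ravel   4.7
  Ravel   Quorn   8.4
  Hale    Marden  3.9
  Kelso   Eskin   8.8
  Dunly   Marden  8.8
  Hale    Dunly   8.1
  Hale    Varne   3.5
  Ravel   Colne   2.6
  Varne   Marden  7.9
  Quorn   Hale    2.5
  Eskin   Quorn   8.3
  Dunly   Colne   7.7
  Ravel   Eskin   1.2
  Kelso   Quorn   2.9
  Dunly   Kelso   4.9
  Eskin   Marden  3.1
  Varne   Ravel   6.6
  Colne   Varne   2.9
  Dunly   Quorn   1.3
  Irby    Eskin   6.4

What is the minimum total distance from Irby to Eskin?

6.4 km

Compare a few routes:
Irby–Hale–Marden–Eskin: 4.5+3.9+3.1 = 11.5
Irby–Eskin: 6.4 = 6.4
Irby–Hale–Colne–Ravel–Eskin: 4.5+1.7+2.6+1.2 = 10
The minimum is 6.4 km via Irby–Eskin.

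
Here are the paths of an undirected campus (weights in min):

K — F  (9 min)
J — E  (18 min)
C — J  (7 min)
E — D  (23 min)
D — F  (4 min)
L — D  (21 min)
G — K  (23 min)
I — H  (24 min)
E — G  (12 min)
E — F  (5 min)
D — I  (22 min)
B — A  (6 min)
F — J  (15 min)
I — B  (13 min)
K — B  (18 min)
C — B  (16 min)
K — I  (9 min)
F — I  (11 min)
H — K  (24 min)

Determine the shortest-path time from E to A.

Shortest distances from E:
E: 0
F: 5  (via E)
D: 9  (via F)
G: 12  (via E)
K: 14  (via F)
I: 16  (via F)
J: 18  (via E)
C: 25  (via J)
B: 29  (via I)
L: 30  (via D)
A: 35  (via B)
Shortest route: E → F → I → B → A = 35 min.

35 min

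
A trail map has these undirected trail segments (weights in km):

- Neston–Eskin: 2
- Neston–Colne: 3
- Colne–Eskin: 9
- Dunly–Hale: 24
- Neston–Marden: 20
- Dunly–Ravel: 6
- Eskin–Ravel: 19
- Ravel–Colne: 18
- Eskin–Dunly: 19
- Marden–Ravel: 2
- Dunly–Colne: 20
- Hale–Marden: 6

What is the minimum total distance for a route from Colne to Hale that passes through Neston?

29 km

Best Colne to Neston: Colne–Neston costing 3
Best Neston to Hale: Neston–Marden–Hale costing 26
Total via Neston: 3 + 26 = 29 km.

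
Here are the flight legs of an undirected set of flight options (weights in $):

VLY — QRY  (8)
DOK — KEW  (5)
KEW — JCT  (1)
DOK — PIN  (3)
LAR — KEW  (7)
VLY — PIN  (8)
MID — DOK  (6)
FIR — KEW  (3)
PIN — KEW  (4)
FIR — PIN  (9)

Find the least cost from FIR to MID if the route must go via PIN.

Best FIR to PIN: FIR → KEW → PIN costing 7
Shortest PIN→MID: PIN → DOK → MID = 9
Total via PIN: 7 + 9 = $16.

$16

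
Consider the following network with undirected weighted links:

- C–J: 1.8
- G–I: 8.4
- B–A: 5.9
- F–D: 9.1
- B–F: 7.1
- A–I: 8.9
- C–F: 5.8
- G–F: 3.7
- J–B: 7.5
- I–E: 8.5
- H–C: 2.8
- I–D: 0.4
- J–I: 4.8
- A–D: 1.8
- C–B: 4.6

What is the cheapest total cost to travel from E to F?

18

Running Dijkstra from E:
E: 0
I: 8.5  (via E)
D: 8.9  (via I)
A: 10.7  (via D)
J: 13.3  (via I)
C: 15.1  (via J)
B: 16.6  (via A)
G: 16.9  (via I)
H: 17.9  (via C)
F: 18  (via D)
Shortest route: E → I → D → F = 18.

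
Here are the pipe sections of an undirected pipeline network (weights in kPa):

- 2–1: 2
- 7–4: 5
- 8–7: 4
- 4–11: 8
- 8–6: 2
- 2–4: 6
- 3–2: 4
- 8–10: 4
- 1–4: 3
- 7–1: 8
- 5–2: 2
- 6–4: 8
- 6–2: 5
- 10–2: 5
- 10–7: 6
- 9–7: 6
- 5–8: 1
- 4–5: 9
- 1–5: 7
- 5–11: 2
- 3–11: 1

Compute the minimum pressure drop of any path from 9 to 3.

Settle nodes by increasing distance from 9:
9: 0
7: 6  (via 9)
8: 10  (via 7)
4: 11  (via 7)
5: 11  (via 8)
6: 12  (via 8)
10: 12  (via 7)
2: 13  (via 5)
11: 13  (via 5)
1: 14  (via 7)
3: 14  (via 11)
Shortest route: 9 → 7 → 8 → 5 → 11 → 3 = 14 kPa.

14 kPa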